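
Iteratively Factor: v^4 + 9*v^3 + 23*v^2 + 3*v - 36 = (v + 4)*(v^3 + 5*v^2 + 3*v - 9) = (v + 3)*(v + 4)*(v^2 + 2*v - 3) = (v - 1)*(v + 3)*(v + 4)*(v + 3)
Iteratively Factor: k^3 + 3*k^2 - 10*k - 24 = (k + 4)*(k^2 - k - 6) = (k - 3)*(k + 4)*(k + 2)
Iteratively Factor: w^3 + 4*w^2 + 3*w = (w + 3)*(w^2 + w) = (w + 1)*(w + 3)*(w)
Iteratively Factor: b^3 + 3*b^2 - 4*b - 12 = (b - 2)*(b^2 + 5*b + 6) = (b - 2)*(b + 2)*(b + 3)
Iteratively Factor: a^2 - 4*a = (a - 4)*(a)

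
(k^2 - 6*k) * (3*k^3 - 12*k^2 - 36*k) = 3*k^5 - 30*k^4 + 36*k^3 + 216*k^2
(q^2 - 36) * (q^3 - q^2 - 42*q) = q^5 - q^4 - 78*q^3 + 36*q^2 + 1512*q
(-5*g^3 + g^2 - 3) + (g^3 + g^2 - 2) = -4*g^3 + 2*g^2 - 5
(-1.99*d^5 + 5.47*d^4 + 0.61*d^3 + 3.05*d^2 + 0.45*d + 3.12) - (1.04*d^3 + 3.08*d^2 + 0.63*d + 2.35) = -1.99*d^5 + 5.47*d^4 - 0.43*d^3 - 0.0300000000000002*d^2 - 0.18*d + 0.77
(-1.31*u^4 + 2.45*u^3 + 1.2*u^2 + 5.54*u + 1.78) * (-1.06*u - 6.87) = 1.3886*u^5 + 6.4027*u^4 - 18.1035*u^3 - 14.1164*u^2 - 39.9466*u - 12.2286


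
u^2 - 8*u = u*(u - 8)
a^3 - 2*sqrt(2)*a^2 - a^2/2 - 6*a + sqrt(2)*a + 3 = (a - 1/2)*(a - 3*sqrt(2))*(a + sqrt(2))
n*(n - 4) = n^2 - 4*n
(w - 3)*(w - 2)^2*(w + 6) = w^4 - w^3 - 26*w^2 + 84*w - 72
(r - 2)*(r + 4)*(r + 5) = r^3 + 7*r^2 + 2*r - 40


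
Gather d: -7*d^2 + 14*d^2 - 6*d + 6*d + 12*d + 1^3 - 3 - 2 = 7*d^2 + 12*d - 4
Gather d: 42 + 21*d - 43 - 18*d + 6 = 3*d + 5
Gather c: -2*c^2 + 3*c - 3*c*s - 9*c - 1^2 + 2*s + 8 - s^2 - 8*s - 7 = -2*c^2 + c*(-3*s - 6) - s^2 - 6*s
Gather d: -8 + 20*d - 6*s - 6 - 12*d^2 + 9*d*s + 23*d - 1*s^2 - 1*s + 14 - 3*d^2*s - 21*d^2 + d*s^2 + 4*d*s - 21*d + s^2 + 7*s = d^2*(-3*s - 33) + d*(s^2 + 13*s + 22)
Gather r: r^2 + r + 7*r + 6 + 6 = r^2 + 8*r + 12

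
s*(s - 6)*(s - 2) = s^3 - 8*s^2 + 12*s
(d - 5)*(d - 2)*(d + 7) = d^3 - 39*d + 70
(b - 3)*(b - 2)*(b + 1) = b^3 - 4*b^2 + b + 6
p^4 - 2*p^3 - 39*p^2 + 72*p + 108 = (p - 6)*(p - 3)*(p + 1)*(p + 6)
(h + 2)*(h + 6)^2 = h^3 + 14*h^2 + 60*h + 72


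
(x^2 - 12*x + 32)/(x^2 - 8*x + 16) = (x - 8)/(x - 4)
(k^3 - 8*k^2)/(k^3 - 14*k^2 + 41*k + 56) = k^2/(k^2 - 6*k - 7)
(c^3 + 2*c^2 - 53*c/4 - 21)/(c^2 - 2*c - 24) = (c^2 - 2*c - 21/4)/(c - 6)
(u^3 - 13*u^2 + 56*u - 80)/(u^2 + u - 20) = (u^2 - 9*u + 20)/(u + 5)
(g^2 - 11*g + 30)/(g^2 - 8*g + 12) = (g - 5)/(g - 2)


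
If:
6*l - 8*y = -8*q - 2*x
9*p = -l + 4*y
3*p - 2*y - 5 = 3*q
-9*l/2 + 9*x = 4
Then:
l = 8*y/5 + 112/55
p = 4*y/15 - 112/495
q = -2*y/5 - 937/495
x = 4*y/5 + 724/495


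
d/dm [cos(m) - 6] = -sin(m)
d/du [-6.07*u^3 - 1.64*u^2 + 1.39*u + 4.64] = -18.21*u^2 - 3.28*u + 1.39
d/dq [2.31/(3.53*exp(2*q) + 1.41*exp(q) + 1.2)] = (-16.3086*exp(q) - 3.2571)*exp(q)/(3.53*exp(2*q) + 1.41*exp(q) + 1.2)^2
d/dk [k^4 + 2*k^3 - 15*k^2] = 2*k*(2*k^2 + 3*k - 15)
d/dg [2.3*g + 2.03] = 2.30000000000000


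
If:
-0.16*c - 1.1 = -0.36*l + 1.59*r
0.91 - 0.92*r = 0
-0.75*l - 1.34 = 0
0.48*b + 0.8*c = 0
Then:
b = 34.54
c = -20.72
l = -1.79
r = 0.99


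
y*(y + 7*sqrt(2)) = y^2 + 7*sqrt(2)*y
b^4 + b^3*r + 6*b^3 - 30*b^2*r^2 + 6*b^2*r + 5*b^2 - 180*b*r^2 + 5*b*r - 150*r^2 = (b + 1)*(b + 5)*(b - 5*r)*(b + 6*r)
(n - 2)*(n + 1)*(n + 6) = n^3 + 5*n^2 - 8*n - 12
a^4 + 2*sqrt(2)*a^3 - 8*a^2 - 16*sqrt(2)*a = a*(a - 2*sqrt(2))*(a + 2*sqrt(2))^2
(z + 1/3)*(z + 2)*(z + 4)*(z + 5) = z^4 + 34*z^3/3 + 125*z^2/3 + 158*z/3 + 40/3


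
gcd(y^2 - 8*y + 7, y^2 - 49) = y - 7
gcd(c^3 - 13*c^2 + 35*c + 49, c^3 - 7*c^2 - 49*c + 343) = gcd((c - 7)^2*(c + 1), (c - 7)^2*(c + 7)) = c^2 - 14*c + 49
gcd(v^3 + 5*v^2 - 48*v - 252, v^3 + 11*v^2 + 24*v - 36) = v^2 + 12*v + 36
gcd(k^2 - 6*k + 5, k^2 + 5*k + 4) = 1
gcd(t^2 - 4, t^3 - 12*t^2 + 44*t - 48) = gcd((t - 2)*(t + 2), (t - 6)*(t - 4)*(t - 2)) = t - 2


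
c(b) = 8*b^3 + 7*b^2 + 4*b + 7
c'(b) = 24*b^2 + 14*b + 4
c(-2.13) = -47.07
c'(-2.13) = 83.07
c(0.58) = 13.24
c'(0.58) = 20.19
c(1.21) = 36.26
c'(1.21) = 56.08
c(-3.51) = -266.75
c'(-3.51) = 250.54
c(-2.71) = -111.65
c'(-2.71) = 142.32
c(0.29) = 8.94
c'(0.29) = 10.08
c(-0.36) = 6.09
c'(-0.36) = 2.07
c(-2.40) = -72.87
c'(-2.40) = 108.64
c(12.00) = 14887.00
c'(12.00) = 3628.00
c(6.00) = 2011.00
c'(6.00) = 952.00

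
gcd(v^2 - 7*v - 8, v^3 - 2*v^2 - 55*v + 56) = v - 8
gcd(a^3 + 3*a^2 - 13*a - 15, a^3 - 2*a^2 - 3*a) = a^2 - 2*a - 3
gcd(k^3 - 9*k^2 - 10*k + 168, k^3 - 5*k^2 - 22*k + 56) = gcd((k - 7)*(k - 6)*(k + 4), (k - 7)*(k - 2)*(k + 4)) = k^2 - 3*k - 28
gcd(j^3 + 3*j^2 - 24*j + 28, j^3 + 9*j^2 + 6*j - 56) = j^2 + 5*j - 14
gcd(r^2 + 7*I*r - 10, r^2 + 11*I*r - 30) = r + 5*I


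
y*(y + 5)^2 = y^3 + 10*y^2 + 25*y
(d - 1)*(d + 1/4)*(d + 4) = d^3 + 13*d^2/4 - 13*d/4 - 1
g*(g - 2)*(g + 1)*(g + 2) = g^4 + g^3 - 4*g^2 - 4*g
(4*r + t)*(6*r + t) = 24*r^2 + 10*r*t + t^2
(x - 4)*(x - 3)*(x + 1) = x^3 - 6*x^2 + 5*x + 12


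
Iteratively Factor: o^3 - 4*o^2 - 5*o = (o)*(o^2 - 4*o - 5) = o*(o - 5)*(o + 1)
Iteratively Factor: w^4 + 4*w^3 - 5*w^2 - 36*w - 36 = (w - 3)*(w^3 + 7*w^2 + 16*w + 12) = (w - 3)*(w + 2)*(w^2 + 5*w + 6) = (w - 3)*(w + 2)*(w + 3)*(w + 2)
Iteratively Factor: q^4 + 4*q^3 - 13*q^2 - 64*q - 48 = (q + 3)*(q^3 + q^2 - 16*q - 16) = (q + 3)*(q + 4)*(q^2 - 3*q - 4) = (q + 1)*(q + 3)*(q + 4)*(q - 4)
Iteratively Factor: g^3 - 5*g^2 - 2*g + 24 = (g - 3)*(g^2 - 2*g - 8) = (g - 3)*(g + 2)*(g - 4)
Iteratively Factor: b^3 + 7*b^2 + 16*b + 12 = (b + 2)*(b^2 + 5*b + 6) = (b + 2)*(b + 3)*(b + 2)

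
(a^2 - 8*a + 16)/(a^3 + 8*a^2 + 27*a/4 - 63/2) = 4*(a^2 - 8*a + 16)/(4*a^3 + 32*a^2 + 27*a - 126)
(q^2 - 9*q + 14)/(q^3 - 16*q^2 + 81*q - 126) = (q - 2)/(q^2 - 9*q + 18)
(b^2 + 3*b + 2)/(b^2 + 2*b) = (b + 1)/b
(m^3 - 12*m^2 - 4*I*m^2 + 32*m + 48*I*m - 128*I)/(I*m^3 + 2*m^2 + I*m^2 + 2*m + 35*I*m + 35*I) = (-I*m^3 + m^2*(-4 + 12*I) + m*(48 - 32*I) - 128)/(m^3 + m^2*(1 - 2*I) + m*(35 - 2*I) + 35)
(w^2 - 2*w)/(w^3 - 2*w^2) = 1/w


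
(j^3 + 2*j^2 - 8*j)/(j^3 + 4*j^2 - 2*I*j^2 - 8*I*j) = (j - 2)/(j - 2*I)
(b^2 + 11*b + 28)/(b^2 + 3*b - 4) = (b + 7)/(b - 1)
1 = 1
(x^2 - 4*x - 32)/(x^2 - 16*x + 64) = (x + 4)/(x - 8)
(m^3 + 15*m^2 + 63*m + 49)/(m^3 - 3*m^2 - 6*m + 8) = (m^3 + 15*m^2 + 63*m + 49)/(m^3 - 3*m^2 - 6*m + 8)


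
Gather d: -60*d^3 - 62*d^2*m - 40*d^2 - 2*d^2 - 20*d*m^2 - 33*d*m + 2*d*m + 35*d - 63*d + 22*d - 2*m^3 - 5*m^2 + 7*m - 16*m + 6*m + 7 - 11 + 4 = -60*d^3 + d^2*(-62*m - 42) + d*(-20*m^2 - 31*m - 6) - 2*m^3 - 5*m^2 - 3*m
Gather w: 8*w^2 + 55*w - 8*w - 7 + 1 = 8*w^2 + 47*w - 6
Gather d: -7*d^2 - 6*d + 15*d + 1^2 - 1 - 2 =-7*d^2 + 9*d - 2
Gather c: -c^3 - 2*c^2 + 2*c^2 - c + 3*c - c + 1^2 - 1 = -c^3 + c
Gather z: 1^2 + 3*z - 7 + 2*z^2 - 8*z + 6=2*z^2 - 5*z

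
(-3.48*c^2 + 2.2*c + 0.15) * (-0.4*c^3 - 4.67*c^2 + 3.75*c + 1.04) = 1.392*c^5 + 15.3716*c^4 - 23.384*c^3 + 3.9303*c^2 + 2.8505*c + 0.156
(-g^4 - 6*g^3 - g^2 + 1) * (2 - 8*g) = 8*g^5 + 46*g^4 - 4*g^3 - 2*g^2 - 8*g + 2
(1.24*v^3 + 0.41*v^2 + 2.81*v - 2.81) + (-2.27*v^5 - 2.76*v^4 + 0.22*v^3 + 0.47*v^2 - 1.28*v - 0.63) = -2.27*v^5 - 2.76*v^4 + 1.46*v^3 + 0.88*v^2 + 1.53*v - 3.44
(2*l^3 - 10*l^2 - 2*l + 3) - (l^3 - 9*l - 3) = l^3 - 10*l^2 + 7*l + 6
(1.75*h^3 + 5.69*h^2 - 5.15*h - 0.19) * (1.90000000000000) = 3.325*h^3 + 10.811*h^2 - 9.785*h - 0.361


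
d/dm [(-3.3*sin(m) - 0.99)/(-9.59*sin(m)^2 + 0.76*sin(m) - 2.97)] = (-31.647*sin(m)^2 - 18.9882*sin(m) + 10.5534)*cos(m)/(91.9681*sin(m)^4 - 14.5768*sin(m)^3 + 57.5422*sin(m)^2 - 4.5144*sin(m) + 8.8209)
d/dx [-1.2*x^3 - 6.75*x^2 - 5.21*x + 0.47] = -3.6*x^2 - 13.5*x - 5.21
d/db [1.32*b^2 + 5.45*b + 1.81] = 2.64*b + 5.45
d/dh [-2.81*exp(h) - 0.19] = -2.81*exp(h)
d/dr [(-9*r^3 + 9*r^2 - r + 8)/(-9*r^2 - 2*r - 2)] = 9*(9*r^4 + 4*r^3 + 3*r^2 + 12*r + 2)/(81*r^4 + 36*r^3 + 40*r^2 + 8*r + 4)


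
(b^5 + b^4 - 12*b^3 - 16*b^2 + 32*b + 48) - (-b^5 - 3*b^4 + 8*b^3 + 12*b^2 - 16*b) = 2*b^5 + 4*b^4 - 20*b^3 - 28*b^2 + 48*b + 48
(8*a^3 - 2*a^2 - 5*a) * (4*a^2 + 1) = 32*a^5 - 8*a^4 - 12*a^3 - 2*a^2 - 5*a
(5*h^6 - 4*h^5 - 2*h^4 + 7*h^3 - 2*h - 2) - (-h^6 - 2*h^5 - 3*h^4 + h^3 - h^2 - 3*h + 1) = 6*h^6 - 2*h^5 + h^4 + 6*h^3 + h^2 + h - 3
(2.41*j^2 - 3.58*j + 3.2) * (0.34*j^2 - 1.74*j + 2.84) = 0.8194*j^4 - 5.4106*j^3 + 14.1616*j^2 - 15.7352*j + 9.088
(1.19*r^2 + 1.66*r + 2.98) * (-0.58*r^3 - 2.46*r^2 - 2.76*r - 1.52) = -0.6902*r^5 - 3.8902*r^4 - 9.0964*r^3 - 13.7212*r^2 - 10.748*r - 4.5296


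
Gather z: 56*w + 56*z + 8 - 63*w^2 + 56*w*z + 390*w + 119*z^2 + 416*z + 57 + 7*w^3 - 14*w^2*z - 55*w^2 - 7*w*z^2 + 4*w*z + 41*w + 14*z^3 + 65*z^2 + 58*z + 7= 7*w^3 - 118*w^2 + 487*w + 14*z^3 + z^2*(184 - 7*w) + z*(-14*w^2 + 60*w + 530) + 72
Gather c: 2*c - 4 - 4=2*c - 8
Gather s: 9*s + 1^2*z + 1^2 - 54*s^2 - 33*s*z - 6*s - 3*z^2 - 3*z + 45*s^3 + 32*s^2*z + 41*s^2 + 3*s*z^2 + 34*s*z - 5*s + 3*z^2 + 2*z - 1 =45*s^3 + s^2*(32*z - 13) + s*(3*z^2 + z - 2)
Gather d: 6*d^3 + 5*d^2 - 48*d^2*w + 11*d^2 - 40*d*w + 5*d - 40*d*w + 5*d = 6*d^3 + d^2*(16 - 48*w) + d*(10 - 80*w)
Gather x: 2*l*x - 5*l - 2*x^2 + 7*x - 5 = -5*l - 2*x^2 + x*(2*l + 7) - 5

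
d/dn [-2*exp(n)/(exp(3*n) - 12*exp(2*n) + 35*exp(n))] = 4*(exp(n) - 6)*exp(n)/(exp(2*n) - 12*exp(n) + 35)^2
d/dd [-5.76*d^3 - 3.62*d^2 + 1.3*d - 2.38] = -17.28*d^2 - 7.24*d + 1.3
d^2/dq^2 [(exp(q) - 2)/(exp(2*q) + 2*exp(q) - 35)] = (exp(4*q) - 10*exp(3*q) + 198*exp(2*q) - 218*exp(q) + 1085)*exp(q)/(exp(6*q) + 6*exp(5*q) - 93*exp(4*q) - 412*exp(3*q) + 3255*exp(2*q) + 7350*exp(q) - 42875)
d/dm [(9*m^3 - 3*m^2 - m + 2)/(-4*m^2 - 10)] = (-18*m^4 - 137*m^2 + 38*m + 5)/(2*(4*m^4 + 20*m^2 + 25))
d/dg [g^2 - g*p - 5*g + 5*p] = 2*g - p - 5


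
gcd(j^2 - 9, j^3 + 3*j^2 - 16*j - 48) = j + 3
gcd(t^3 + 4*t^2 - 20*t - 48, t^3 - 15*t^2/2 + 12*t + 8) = t - 4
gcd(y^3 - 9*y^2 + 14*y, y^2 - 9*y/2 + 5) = y - 2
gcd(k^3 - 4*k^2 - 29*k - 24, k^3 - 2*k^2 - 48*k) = k - 8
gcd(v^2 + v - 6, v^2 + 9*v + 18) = v + 3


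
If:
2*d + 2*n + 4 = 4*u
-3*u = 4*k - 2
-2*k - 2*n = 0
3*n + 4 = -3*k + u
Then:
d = 7/2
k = -5/2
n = 5/2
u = 4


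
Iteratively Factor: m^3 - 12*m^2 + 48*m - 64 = (m - 4)*(m^2 - 8*m + 16) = (m - 4)^2*(m - 4)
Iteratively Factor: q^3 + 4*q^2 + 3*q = (q + 1)*(q^2 + 3*q) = q*(q + 1)*(q + 3)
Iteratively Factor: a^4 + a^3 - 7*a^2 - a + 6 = (a + 1)*(a^3 - 7*a + 6) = (a - 1)*(a + 1)*(a^2 + a - 6) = (a - 2)*(a - 1)*(a + 1)*(a + 3)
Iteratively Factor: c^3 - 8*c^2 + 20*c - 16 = (c - 4)*(c^2 - 4*c + 4) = (c - 4)*(c - 2)*(c - 2)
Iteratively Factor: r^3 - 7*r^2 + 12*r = (r)*(r^2 - 7*r + 12) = r*(r - 4)*(r - 3)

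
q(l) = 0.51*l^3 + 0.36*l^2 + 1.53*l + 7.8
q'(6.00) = 60.93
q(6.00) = 140.10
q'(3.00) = 17.46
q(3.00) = 29.40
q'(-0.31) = 1.45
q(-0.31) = 7.35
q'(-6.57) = 62.84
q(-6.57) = -131.35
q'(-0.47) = 1.53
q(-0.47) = 7.11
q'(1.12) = 4.26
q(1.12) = 10.68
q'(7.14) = 84.67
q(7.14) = 222.71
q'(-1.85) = 5.43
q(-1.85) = 2.97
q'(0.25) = 1.81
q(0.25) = 8.21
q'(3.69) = 25.02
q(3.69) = 43.97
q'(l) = 1.53*l^2 + 0.72*l + 1.53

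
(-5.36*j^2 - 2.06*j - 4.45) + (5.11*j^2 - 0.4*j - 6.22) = -0.25*j^2 - 2.46*j - 10.67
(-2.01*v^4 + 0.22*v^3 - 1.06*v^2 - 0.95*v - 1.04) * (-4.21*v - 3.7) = 8.4621*v^5 + 6.5108*v^4 + 3.6486*v^3 + 7.9215*v^2 + 7.8934*v + 3.848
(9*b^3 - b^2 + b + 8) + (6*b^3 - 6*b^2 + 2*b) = 15*b^3 - 7*b^2 + 3*b + 8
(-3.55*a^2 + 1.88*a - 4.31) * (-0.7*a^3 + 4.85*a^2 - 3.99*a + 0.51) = 2.485*a^5 - 18.5335*a^4 + 26.2995*a^3 - 30.2152*a^2 + 18.1557*a - 2.1981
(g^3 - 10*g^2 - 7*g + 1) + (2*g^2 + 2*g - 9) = g^3 - 8*g^2 - 5*g - 8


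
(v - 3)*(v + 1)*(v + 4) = v^3 + 2*v^2 - 11*v - 12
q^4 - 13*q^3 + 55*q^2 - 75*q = q*(q - 5)^2*(q - 3)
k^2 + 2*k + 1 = (k + 1)^2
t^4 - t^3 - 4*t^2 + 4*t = t*(t - 2)*(t - 1)*(t + 2)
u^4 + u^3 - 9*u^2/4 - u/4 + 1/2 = (u - 1)*(u - 1/2)*(u + 1/2)*(u + 2)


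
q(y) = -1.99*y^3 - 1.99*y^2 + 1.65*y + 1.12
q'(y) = -5.97*y^2 - 3.98*y + 1.65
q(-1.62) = 1.68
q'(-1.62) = -7.57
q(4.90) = -272.70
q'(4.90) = -161.19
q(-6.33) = 415.67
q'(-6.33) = -212.37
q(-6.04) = 357.05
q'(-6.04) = -192.11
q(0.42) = 1.31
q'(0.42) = -1.07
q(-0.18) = 0.77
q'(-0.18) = 2.17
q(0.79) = 0.20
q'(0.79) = -5.22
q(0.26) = 1.38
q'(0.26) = 0.21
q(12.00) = -3704.36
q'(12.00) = -905.79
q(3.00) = -65.57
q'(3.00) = -64.02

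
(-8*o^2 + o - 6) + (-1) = -8*o^2 + o - 7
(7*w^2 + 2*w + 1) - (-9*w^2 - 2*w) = 16*w^2 + 4*w + 1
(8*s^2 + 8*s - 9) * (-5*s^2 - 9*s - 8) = -40*s^4 - 112*s^3 - 91*s^2 + 17*s + 72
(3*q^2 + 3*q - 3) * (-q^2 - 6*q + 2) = -3*q^4 - 21*q^3 - 9*q^2 + 24*q - 6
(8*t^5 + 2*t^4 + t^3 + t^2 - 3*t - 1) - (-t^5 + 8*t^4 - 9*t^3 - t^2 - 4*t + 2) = 9*t^5 - 6*t^4 + 10*t^3 + 2*t^2 + t - 3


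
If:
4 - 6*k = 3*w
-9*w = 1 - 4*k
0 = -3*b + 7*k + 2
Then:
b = 45/22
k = 13/22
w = 5/33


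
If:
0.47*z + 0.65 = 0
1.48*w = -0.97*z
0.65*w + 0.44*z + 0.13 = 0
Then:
No Solution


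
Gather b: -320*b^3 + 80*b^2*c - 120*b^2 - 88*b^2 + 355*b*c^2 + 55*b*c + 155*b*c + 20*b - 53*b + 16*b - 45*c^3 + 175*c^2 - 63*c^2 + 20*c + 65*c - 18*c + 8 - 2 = -320*b^3 + b^2*(80*c - 208) + b*(355*c^2 + 210*c - 17) - 45*c^3 + 112*c^2 + 67*c + 6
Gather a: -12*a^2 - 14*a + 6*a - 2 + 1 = -12*a^2 - 8*a - 1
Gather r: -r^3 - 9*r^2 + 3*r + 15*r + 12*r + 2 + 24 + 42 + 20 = -r^3 - 9*r^2 + 30*r + 88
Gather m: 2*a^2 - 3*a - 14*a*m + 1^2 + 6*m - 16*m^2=2*a^2 - 3*a - 16*m^2 + m*(6 - 14*a) + 1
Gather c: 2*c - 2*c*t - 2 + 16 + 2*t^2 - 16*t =c*(2 - 2*t) + 2*t^2 - 16*t + 14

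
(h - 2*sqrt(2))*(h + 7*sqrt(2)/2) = h^2 + 3*sqrt(2)*h/2 - 14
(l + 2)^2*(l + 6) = l^3 + 10*l^2 + 28*l + 24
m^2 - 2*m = m*(m - 2)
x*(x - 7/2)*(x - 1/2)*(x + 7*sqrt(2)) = x^4 - 4*x^3 + 7*sqrt(2)*x^3 - 28*sqrt(2)*x^2 + 7*x^2/4 + 49*sqrt(2)*x/4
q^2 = q^2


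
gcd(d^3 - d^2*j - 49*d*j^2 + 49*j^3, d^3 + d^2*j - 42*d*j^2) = d + 7*j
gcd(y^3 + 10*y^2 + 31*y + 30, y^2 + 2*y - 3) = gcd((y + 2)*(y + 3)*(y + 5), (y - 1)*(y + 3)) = y + 3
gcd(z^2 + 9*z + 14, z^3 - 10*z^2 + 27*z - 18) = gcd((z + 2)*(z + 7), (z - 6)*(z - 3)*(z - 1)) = 1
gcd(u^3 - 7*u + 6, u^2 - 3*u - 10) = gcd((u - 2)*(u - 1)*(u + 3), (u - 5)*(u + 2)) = 1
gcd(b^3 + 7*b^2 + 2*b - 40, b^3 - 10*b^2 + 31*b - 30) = b - 2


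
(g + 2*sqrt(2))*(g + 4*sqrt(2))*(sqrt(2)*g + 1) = sqrt(2)*g^3 + 13*g^2 + 22*sqrt(2)*g + 16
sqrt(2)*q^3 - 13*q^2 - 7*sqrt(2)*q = q*(q - 7*sqrt(2))*(sqrt(2)*q + 1)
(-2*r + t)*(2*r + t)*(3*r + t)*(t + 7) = -12*r^3*t - 84*r^3 - 4*r^2*t^2 - 28*r^2*t + 3*r*t^3 + 21*r*t^2 + t^4 + 7*t^3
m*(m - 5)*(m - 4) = m^3 - 9*m^2 + 20*m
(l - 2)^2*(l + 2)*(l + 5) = l^4 + 3*l^3 - 14*l^2 - 12*l + 40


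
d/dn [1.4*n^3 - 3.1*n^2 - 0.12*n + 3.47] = 4.2*n^2 - 6.2*n - 0.12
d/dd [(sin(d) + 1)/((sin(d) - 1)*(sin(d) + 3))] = (-2*sin(d) + cos(d)^2 - 6)*cos(d)/((sin(d) - 1)^2*(sin(d) + 3)^2)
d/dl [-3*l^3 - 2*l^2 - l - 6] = -9*l^2 - 4*l - 1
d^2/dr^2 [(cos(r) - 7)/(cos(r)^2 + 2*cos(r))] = (8*(cos(r) - 7)*(cos(r) + 1)^2*sin(r)^2 - (cos(r) + 2)^2*cos(r)^3 + (cos(r) + 2)*(-14*cos(r) - 11*cos(2*r) + 2*cos(3*r) - 1)*cos(r))/((cos(r) + 2)^3*cos(r)^3)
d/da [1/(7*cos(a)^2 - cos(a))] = (-sin(a)/cos(a)^2 + 14*tan(a))/(7*cos(a) - 1)^2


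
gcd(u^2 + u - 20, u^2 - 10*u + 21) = 1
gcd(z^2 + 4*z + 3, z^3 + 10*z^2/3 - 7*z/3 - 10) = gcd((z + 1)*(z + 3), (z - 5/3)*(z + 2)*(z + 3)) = z + 3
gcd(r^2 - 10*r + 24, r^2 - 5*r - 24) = 1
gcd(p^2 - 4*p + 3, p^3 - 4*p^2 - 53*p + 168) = p - 3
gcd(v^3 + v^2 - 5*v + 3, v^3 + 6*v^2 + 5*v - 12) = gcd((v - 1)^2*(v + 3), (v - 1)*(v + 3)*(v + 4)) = v^2 + 2*v - 3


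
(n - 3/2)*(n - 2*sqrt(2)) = n^2 - 2*sqrt(2)*n - 3*n/2 + 3*sqrt(2)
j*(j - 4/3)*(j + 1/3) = j^3 - j^2 - 4*j/9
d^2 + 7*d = d*(d + 7)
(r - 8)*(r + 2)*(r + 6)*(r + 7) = r^4 + 7*r^3 - 52*r^2 - 460*r - 672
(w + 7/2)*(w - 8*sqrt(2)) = w^2 - 8*sqrt(2)*w + 7*w/2 - 28*sqrt(2)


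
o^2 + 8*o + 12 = (o + 2)*(o + 6)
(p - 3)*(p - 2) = p^2 - 5*p + 6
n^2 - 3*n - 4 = (n - 4)*(n + 1)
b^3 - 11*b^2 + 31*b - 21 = (b - 7)*(b - 3)*(b - 1)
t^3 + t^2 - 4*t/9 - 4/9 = (t - 2/3)*(t + 2/3)*(t + 1)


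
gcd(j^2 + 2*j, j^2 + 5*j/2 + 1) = j + 2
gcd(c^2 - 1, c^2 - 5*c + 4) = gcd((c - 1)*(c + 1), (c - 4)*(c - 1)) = c - 1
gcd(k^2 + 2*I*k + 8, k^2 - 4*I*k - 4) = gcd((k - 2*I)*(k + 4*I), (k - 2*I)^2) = k - 2*I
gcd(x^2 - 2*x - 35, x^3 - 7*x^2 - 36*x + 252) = x - 7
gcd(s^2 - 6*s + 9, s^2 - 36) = 1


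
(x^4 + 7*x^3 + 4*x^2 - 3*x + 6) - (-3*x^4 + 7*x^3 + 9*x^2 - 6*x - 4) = 4*x^4 - 5*x^2 + 3*x + 10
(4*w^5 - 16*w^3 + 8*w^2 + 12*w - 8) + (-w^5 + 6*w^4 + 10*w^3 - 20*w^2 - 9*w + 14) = 3*w^5 + 6*w^4 - 6*w^3 - 12*w^2 + 3*w + 6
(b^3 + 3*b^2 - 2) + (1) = b^3 + 3*b^2 - 1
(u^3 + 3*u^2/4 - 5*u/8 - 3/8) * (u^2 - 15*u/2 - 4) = u^5 - 27*u^4/4 - 41*u^3/4 + 21*u^2/16 + 85*u/16 + 3/2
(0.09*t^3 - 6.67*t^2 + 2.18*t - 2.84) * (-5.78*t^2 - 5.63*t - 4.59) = -0.5202*t^5 + 38.0459*t^4 + 24.5386*t^3 + 34.7571*t^2 + 5.983*t + 13.0356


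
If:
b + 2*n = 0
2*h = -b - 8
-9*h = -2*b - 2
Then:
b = -76/13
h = -14/13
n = 38/13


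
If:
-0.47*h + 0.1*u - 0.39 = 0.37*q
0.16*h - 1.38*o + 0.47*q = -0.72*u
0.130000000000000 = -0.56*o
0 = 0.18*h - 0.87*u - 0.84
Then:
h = -3.79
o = -0.23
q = 3.29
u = -1.75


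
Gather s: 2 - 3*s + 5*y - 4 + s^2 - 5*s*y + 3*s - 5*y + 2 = s^2 - 5*s*y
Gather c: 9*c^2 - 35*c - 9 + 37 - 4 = 9*c^2 - 35*c + 24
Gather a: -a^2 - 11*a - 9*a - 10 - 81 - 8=-a^2 - 20*a - 99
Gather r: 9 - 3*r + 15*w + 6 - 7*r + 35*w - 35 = -10*r + 50*w - 20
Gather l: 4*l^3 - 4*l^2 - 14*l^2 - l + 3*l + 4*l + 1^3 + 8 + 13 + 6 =4*l^3 - 18*l^2 + 6*l + 28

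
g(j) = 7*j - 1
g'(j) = 7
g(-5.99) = -42.93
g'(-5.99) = 7.00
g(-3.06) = -22.42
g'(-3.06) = 7.00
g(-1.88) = -14.16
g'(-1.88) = 7.00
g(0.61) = 3.27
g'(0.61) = 7.00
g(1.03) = 6.21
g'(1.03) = 7.00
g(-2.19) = -16.33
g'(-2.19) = 7.00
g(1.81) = 11.67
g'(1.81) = 7.00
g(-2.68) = -19.76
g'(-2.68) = 7.00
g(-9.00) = -64.00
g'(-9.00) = 7.00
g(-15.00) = -106.00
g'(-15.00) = 7.00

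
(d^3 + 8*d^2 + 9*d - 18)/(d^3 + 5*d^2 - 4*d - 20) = (d^3 + 8*d^2 + 9*d - 18)/(d^3 + 5*d^2 - 4*d - 20)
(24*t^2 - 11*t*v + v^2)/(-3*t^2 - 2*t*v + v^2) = (-8*t + v)/(t + v)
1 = 1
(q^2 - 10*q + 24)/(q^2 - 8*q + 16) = (q - 6)/(q - 4)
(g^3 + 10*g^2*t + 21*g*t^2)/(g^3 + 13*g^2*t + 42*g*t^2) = (g + 3*t)/(g + 6*t)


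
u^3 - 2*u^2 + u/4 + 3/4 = (u - 3/2)*(u - 1)*(u + 1/2)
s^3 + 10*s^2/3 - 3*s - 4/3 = (s - 1)*(s + 1/3)*(s + 4)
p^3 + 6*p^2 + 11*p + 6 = (p + 1)*(p + 2)*(p + 3)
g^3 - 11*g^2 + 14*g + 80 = (g - 8)*(g - 5)*(g + 2)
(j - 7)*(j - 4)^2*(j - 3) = j^4 - 18*j^3 + 117*j^2 - 328*j + 336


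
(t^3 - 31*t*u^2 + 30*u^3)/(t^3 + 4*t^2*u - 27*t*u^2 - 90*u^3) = (t - u)/(t + 3*u)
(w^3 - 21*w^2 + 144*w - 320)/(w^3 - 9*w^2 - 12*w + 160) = (w - 8)/(w + 4)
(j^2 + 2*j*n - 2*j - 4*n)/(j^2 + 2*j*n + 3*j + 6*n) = (j - 2)/(j + 3)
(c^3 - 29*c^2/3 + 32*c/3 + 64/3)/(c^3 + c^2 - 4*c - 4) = (3*c^2 - 32*c + 64)/(3*(c^2 - 4))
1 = 1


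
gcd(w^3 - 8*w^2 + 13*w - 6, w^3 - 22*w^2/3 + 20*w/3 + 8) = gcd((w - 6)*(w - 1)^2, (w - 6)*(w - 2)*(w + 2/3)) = w - 6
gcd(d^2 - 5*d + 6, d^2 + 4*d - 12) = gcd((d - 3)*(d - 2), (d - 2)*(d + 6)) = d - 2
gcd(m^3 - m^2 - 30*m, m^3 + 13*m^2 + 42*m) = m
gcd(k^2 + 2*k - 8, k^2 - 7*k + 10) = k - 2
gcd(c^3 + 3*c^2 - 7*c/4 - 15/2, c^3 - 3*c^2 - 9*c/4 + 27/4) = c - 3/2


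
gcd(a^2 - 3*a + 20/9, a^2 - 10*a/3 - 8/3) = 1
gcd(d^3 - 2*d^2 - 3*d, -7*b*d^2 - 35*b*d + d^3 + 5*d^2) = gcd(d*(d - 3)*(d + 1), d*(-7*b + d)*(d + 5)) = d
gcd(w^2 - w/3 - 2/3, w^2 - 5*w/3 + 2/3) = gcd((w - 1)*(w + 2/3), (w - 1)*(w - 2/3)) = w - 1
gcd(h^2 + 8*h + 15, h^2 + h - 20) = h + 5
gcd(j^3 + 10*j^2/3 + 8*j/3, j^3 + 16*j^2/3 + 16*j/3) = j^2 + 4*j/3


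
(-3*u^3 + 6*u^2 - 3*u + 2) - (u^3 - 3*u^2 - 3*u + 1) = -4*u^3 + 9*u^2 + 1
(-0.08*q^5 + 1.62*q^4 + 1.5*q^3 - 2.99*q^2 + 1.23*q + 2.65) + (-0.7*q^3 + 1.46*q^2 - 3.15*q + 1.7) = -0.08*q^5 + 1.62*q^4 + 0.8*q^3 - 1.53*q^2 - 1.92*q + 4.35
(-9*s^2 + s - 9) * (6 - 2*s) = 18*s^3 - 56*s^2 + 24*s - 54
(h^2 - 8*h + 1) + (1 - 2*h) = h^2 - 10*h + 2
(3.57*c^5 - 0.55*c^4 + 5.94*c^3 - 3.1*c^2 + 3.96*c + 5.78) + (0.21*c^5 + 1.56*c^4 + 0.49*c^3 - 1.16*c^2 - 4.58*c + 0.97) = 3.78*c^5 + 1.01*c^4 + 6.43*c^3 - 4.26*c^2 - 0.62*c + 6.75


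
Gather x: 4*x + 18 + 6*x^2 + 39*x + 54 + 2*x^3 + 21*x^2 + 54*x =2*x^3 + 27*x^2 + 97*x + 72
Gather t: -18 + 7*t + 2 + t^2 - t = t^2 + 6*t - 16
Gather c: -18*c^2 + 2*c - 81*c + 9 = -18*c^2 - 79*c + 9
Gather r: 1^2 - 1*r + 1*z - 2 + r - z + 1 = 0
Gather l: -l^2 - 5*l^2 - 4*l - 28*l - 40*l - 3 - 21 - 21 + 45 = -6*l^2 - 72*l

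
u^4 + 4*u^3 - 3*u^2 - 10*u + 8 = (u - 1)^2*(u + 2)*(u + 4)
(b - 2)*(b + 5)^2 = b^3 + 8*b^2 + 5*b - 50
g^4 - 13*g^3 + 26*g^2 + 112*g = g*(g - 8)*(g - 7)*(g + 2)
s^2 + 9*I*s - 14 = (s + 2*I)*(s + 7*I)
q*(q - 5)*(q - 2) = q^3 - 7*q^2 + 10*q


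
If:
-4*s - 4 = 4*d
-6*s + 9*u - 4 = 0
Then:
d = -3*u/2 - 1/3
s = 3*u/2 - 2/3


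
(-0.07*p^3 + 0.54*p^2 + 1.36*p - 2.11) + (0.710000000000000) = -0.07*p^3 + 0.54*p^2 + 1.36*p - 1.4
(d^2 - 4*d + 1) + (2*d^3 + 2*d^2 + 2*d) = 2*d^3 + 3*d^2 - 2*d + 1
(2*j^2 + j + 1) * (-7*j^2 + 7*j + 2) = -14*j^4 + 7*j^3 + 4*j^2 + 9*j + 2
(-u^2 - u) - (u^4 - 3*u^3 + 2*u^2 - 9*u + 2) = -u^4 + 3*u^3 - 3*u^2 + 8*u - 2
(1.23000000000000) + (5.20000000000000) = 6.43000000000000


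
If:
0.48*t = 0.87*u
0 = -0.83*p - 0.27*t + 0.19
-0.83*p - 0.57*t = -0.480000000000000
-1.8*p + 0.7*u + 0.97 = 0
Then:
No Solution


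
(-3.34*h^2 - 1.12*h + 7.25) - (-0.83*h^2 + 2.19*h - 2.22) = -2.51*h^2 - 3.31*h + 9.47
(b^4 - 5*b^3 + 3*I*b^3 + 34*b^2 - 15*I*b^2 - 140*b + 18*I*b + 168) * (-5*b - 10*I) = -5*b^5 + 25*b^4 - 25*I*b^4 - 140*b^3 + 125*I*b^3 + 550*b^2 - 430*I*b^2 - 660*b + 1400*I*b - 1680*I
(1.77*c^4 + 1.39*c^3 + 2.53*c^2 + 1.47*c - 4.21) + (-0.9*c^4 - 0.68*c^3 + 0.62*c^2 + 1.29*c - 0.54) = 0.87*c^4 + 0.71*c^3 + 3.15*c^2 + 2.76*c - 4.75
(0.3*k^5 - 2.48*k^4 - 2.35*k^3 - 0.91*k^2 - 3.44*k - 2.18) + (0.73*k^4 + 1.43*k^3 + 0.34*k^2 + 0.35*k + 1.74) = 0.3*k^5 - 1.75*k^4 - 0.92*k^3 - 0.57*k^2 - 3.09*k - 0.44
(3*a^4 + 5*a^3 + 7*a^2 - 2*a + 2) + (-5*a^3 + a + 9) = 3*a^4 + 7*a^2 - a + 11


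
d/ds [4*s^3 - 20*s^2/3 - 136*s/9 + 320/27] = 12*s^2 - 40*s/3 - 136/9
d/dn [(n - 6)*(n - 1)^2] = (n - 1)*(3*n - 13)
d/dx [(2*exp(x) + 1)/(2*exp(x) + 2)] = 1/(8*cosh(x/2)^2)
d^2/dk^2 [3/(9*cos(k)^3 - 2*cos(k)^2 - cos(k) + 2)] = 3*((23*cos(k) - 16*cos(2*k) + 81*cos(3*k))*(9*cos(k)^3 - 2*cos(k)^2 - cos(k) + 2)/4 + 2*(-27*cos(k)^2 + 4*cos(k) + 1)^2*sin(k)^2)/(9*cos(k)^3 - 2*cos(k)^2 - cos(k) + 2)^3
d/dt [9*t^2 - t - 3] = 18*t - 1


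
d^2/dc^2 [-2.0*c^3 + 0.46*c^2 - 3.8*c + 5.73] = 0.92 - 12.0*c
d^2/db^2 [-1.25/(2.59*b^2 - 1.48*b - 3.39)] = (-16.77025*b^2 + 9.583*b + 1.25*(5.18*b - 1.48)*(10.36*b - 2.96) + 21.95025)/(-2.59*b^2 + 1.48*b + 3.39)^3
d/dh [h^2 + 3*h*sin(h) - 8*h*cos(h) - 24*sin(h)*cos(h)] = 8*h*sin(h) + 3*h*cos(h) + 2*h + 3*sin(h) - 8*cos(h) - 24*cos(2*h)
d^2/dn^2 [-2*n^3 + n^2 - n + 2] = 2 - 12*n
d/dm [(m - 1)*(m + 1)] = 2*m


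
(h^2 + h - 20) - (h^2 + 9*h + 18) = -8*h - 38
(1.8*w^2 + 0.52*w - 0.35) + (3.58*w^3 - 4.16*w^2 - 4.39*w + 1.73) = 3.58*w^3 - 2.36*w^2 - 3.87*w + 1.38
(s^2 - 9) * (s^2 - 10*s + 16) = s^4 - 10*s^3 + 7*s^2 + 90*s - 144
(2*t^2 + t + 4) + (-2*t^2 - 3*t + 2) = 6 - 2*t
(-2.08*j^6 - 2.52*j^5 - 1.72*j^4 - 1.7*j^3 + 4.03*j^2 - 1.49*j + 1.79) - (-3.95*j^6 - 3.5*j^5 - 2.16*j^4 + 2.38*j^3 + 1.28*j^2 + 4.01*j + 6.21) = 1.87*j^6 + 0.98*j^5 + 0.44*j^4 - 4.08*j^3 + 2.75*j^2 - 5.5*j - 4.42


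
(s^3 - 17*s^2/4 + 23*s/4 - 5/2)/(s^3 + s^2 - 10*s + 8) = (s - 5/4)/(s + 4)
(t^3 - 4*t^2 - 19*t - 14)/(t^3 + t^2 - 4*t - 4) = (t - 7)/(t - 2)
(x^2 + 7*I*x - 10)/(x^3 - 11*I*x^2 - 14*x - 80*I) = (x + 5*I)/(x^2 - 13*I*x - 40)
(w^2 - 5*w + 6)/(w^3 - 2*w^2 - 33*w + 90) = (w - 2)/(w^2 + w - 30)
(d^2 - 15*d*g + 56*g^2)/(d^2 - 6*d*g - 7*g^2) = (d - 8*g)/(d + g)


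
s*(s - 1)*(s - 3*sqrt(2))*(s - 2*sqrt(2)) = s^4 - 5*sqrt(2)*s^3 - s^3 + 5*sqrt(2)*s^2 + 12*s^2 - 12*s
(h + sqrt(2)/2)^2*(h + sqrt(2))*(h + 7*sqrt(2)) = h^4 + 9*sqrt(2)*h^3 + 61*h^2/2 + 18*sqrt(2)*h + 7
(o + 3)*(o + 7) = o^2 + 10*o + 21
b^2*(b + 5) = b^3 + 5*b^2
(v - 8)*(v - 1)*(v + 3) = v^3 - 6*v^2 - 19*v + 24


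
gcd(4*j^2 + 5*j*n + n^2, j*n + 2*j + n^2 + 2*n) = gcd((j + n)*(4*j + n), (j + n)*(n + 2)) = j + n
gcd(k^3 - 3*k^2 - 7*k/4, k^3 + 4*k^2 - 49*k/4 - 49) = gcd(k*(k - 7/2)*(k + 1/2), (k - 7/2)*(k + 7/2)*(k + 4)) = k - 7/2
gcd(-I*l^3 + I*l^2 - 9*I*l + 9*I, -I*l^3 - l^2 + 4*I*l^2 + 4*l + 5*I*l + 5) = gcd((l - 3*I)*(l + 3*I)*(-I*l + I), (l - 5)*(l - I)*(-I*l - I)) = 1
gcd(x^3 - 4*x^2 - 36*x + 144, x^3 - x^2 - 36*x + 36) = x^2 - 36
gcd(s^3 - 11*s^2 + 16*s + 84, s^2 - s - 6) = s + 2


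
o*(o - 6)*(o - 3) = o^3 - 9*o^2 + 18*o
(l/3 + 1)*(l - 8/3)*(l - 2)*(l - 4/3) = l^4/3 - l^3 - 58*l^2/27 + 248*l/27 - 64/9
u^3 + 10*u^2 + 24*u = u*(u + 4)*(u + 6)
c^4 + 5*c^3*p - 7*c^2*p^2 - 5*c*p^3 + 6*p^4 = (c - p)^2*(c + p)*(c + 6*p)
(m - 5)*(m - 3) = m^2 - 8*m + 15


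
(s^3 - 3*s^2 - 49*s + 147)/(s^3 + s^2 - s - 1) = (s^3 - 3*s^2 - 49*s + 147)/(s^3 + s^2 - s - 1)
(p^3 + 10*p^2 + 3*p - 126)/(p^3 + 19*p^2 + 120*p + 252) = (p - 3)/(p + 6)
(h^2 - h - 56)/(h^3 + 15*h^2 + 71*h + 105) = (h - 8)/(h^2 + 8*h + 15)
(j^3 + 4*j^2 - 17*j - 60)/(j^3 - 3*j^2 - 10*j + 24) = (j + 5)/(j - 2)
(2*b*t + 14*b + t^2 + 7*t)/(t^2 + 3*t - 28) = (2*b + t)/(t - 4)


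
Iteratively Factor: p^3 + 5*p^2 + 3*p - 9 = (p + 3)*(p^2 + 2*p - 3) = (p + 3)^2*(p - 1)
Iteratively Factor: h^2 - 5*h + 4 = (h - 1)*(h - 4)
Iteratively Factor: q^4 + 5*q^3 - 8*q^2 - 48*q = (q - 3)*(q^3 + 8*q^2 + 16*q) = q*(q - 3)*(q^2 + 8*q + 16) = q*(q - 3)*(q + 4)*(q + 4)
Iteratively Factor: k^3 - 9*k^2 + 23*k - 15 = (k - 5)*(k^2 - 4*k + 3) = (k - 5)*(k - 1)*(k - 3)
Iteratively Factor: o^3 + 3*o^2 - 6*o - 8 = (o + 4)*(o^2 - o - 2) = (o - 2)*(o + 4)*(o + 1)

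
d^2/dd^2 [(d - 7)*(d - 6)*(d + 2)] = 6*d - 22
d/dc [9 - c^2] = -2*c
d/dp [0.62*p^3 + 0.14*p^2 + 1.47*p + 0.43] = 1.86*p^2 + 0.28*p + 1.47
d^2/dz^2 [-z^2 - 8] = -2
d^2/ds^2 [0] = 0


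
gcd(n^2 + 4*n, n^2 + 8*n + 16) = n + 4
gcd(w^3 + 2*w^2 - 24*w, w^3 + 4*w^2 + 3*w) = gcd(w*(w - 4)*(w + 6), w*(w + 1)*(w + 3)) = w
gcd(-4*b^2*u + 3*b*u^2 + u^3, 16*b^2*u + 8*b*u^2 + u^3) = 4*b*u + u^2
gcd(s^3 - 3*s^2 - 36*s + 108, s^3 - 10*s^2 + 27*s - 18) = s^2 - 9*s + 18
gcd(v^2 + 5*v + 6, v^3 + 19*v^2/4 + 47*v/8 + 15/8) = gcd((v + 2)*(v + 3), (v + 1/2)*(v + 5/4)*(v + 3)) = v + 3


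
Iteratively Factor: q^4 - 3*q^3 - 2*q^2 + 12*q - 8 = (q - 1)*(q^3 - 2*q^2 - 4*q + 8) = (q - 2)*(q - 1)*(q^2 - 4) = (q - 2)*(q - 1)*(q + 2)*(q - 2)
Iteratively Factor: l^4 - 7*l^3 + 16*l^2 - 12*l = (l - 2)*(l^3 - 5*l^2 + 6*l) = (l - 3)*(l - 2)*(l^2 - 2*l) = (l - 3)*(l - 2)^2*(l)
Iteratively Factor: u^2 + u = (u)*(u + 1)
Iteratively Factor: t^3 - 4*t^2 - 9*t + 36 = (t + 3)*(t^2 - 7*t + 12) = (t - 3)*(t + 3)*(t - 4)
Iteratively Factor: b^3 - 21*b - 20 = (b - 5)*(b^2 + 5*b + 4) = (b - 5)*(b + 1)*(b + 4)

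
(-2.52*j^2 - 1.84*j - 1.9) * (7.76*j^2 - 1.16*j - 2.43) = -19.5552*j^4 - 11.3552*j^3 - 6.486*j^2 + 6.6752*j + 4.617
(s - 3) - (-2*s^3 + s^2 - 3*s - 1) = 2*s^3 - s^2 + 4*s - 2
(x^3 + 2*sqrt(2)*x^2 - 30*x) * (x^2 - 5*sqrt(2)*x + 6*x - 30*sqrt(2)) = x^5 - 3*sqrt(2)*x^4 + 6*x^4 - 50*x^3 - 18*sqrt(2)*x^3 - 300*x^2 + 150*sqrt(2)*x^2 + 900*sqrt(2)*x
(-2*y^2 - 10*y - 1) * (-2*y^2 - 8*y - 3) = 4*y^4 + 36*y^3 + 88*y^2 + 38*y + 3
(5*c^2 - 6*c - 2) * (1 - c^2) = -5*c^4 + 6*c^3 + 7*c^2 - 6*c - 2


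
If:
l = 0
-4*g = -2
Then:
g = 1/2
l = 0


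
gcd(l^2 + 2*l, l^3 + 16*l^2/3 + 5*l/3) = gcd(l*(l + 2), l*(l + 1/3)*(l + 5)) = l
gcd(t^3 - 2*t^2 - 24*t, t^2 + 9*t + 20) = t + 4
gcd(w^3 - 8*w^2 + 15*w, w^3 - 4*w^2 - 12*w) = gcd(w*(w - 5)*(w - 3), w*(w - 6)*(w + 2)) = w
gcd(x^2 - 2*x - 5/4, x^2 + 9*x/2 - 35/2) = x - 5/2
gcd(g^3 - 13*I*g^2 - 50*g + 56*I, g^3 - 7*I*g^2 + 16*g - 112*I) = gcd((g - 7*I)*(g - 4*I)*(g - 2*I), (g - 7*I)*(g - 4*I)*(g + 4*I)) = g^2 - 11*I*g - 28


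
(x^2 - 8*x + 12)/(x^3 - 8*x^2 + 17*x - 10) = (x - 6)/(x^2 - 6*x + 5)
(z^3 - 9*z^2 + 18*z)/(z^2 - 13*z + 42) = z*(z - 3)/(z - 7)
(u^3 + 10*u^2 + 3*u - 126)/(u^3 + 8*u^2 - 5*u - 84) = (u + 6)/(u + 4)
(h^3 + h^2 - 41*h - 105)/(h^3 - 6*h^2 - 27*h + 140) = (h + 3)/(h - 4)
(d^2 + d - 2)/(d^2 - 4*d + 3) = (d + 2)/(d - 3)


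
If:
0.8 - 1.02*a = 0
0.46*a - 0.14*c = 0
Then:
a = 0.78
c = 2.58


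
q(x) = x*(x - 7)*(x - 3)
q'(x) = x*(x - 7) + x*(x - 3) + (x - 7)*(x - 3)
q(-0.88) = -26.91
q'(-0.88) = 40.92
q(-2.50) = -130.62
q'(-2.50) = 89.75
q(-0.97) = -30.69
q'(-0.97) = 43.22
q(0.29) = 5.27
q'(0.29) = 15.45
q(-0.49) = -12.81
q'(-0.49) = 31.52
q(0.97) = 11.87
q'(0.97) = 4.42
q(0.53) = 8.47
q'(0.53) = 11.24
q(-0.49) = -12.81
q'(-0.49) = 31.52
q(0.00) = 0.00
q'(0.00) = 21.00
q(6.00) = -18.00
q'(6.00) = 9.00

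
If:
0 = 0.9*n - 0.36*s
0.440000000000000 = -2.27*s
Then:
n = -0.08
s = -0.19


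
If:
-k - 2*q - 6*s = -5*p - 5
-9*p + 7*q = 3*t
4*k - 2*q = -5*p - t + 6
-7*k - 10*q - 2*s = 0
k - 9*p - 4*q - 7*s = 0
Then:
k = 5534/3427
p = -27/3427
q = -4560/3427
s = 3431/3427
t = -10559/3427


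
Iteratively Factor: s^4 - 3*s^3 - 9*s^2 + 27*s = (s - 3)*(s^3 - 9*s) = s*(s - 3)*(s^2 - 9) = s*(s - 3)^2*(s + 3)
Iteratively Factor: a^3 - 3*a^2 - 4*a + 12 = (a + 2)*(a^2 - 5*a + 6) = (a - 3)*(a + 2)*(a - 2)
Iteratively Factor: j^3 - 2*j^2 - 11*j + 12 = (j - 4)*(j^2 + 2*j - 3) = (j - 4)*(j + 3)*(j - 1)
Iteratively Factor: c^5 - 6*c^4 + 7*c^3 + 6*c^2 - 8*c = (c - 4)*(c^4 - 2*c^3 - c^2 + 2*c) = (c - 4)*(c + 1)*(c^3 - 3*c^2 + 2*c) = (c - 4)*(c - 2)*(c + 1)*(c^2 - c) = (c - 4)*(c - 2)*(c - 1)*(c + 1)*(c)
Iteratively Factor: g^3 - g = (g)*(g^2 - 1) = g*(g - 1)*(g + 1)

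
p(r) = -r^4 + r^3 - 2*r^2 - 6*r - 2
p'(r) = -4*r^3 + 3*r^2 - 4*r - 6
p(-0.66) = 0.61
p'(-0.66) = -0.90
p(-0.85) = 0.52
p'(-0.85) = 2.02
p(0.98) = -9.78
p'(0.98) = -10.80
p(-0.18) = -0.99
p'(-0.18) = -5.16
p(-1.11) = -0.69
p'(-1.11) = 7.61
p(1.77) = -23.16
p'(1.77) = -25.86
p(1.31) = -13.99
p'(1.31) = -15.08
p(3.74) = -195.75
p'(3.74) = -188.25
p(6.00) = -1190.00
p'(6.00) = -786.00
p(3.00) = -92.00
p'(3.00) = -99.00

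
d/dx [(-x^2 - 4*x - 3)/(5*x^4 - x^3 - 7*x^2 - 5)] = (-x*(-20*x^2 + 3*x + 14)*(x^2 + 4*x + 3) + 2*(x + 2)*(-5*x^4 + x^3 + 7*x^2 + 5))/(-5*x^4 + x^3 + 7*x^2 + 5)^2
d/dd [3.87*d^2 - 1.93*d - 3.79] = 7.74*d - 1.93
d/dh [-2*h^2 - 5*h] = -4*h - 5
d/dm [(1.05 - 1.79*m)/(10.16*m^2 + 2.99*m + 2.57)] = (18.1864*m^2 - 21.336*m - 7.7398)/(103.2256*m^4 + 60.7568*m^3 + 61.1625*m^2 + 15.3686*m + 6.6049)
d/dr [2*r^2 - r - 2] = 4*r - 1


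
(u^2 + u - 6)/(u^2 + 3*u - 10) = (u + 3)/(u + 5)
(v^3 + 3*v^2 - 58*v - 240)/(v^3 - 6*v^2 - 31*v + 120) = (v + 6)/(v - 3)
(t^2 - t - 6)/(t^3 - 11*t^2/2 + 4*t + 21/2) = 2*(t + 2)/(2*t^2 - 5*t - 7)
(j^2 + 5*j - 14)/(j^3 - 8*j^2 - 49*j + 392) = (j - 2)/(j^2 - 15*j + 56)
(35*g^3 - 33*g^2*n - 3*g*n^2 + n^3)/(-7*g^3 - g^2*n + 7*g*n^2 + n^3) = (-35*g^2 - 2*g*n + n^2)/(7*g^2 + 8*g*n + n^2)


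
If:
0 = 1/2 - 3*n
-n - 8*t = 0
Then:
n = 1/6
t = -1/48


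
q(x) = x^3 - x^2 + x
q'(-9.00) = 262.00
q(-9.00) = -819.00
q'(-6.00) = 121.00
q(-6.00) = -258.00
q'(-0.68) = 3.75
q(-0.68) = -1.46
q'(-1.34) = 9.07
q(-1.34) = -5.54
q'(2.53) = 15.14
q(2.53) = 12.32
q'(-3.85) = 53.17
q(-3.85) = -75.74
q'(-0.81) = 4.59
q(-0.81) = -2.00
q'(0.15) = 0.77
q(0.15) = 0.13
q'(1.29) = 3.41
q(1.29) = 1.77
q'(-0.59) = 3.22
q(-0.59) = -1.14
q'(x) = 3*x^2 - 2*x + 1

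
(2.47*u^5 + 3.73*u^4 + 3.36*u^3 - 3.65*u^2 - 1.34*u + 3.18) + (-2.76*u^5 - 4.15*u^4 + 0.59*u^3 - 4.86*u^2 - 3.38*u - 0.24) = -0.29*u^5 - 0.42*u^4 + 3.95*u^3 - 8.51*u^2 - 4.72*u + 2.94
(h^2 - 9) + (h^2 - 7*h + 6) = 2*h^2 - 7*h - 3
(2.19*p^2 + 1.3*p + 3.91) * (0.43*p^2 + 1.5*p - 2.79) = 0.9417*p^4 + 3.844*p^3 - 2.4788*p^2 + 2.238*p - 10.9089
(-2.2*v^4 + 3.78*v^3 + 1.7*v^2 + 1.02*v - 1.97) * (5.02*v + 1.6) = -11.044*v^5 + 15.4556*v^4 + 14.582*v^3 + 7.8404*v^2 - 8.2574*v - 3.152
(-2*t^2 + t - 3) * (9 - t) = 2*t^3 - 19*t^2 + 12*t - 27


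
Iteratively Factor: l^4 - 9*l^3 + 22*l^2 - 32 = (l - 2)*(l^3 - 7*l^2 + 8*l + 16) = (l - 2)*(l + 1)*(l^2 - 8*l + 16) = (l - 4)*(l - 2)*(l + 1)*(l - 4)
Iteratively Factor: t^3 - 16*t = (t - 4)*(t^2 + 4*t) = (t - 4)*(t + 4)*(t)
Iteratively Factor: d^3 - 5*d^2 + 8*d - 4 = (d - 2)*(d^2 - 3*d + 2) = (d - 2)^2*(d - 1)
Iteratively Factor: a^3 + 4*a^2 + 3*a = (a + 3)*(a^2 + a) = (a + 1)*(a + 3)*(a)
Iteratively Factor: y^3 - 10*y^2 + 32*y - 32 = (y - 4)*(y^2 - 6*y + 8) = (y - 4)^2*(y - 2)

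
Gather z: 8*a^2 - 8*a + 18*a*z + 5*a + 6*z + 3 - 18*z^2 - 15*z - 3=8*a^2 - 3*a - 18*z^2 + z*(18*a - 9)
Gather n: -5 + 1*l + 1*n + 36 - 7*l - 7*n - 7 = -6*l - 6*n + 24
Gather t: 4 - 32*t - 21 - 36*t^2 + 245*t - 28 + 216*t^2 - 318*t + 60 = 180*t^2 - 105*t + 15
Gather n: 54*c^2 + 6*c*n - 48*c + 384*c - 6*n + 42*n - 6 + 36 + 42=54*c^2 + 336*c + n*(6*c + 36) + 72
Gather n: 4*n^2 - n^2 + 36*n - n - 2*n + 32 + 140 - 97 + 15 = 3*n^2 + 33*n + 90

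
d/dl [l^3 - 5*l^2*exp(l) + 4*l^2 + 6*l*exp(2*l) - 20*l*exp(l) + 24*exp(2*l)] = -5*l^2*exp(l) + 3*l^2 + 12*l*exp(2*l) - 30*l*exp(l) + 8*l + 54*exp(2*l) - 20*exp(l)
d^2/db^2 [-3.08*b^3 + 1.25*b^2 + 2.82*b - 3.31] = 2.5 - 18.48*b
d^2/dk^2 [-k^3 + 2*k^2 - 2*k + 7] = 4 - 6*k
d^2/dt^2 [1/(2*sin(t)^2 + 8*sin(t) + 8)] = (2*sin(t) + cos(2*t) + 2)/(sin(t) + 2)^4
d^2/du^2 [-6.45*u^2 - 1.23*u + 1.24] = -12.9000000000000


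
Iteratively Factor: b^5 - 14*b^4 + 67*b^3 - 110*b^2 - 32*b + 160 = (b - 4)*(b^4 - 10*b^3 + 27*b^2 - 2*b - 40) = (b - 5)*(b - 4)*(b^3 - 5*b^2 + 2*b + 8) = (b - 5)*(b - 4)*(b - 2)*(b^2 - 3*b - 4) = (b - 5)*(b - 4)^2*(b - 2)*(b + 1)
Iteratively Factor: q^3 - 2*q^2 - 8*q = (q)*(q^2 - 2*q - 8) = q*(q + 2)*(q - 4)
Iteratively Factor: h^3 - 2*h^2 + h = (h - 1)*(h^2 - h) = (h - 1)^2*(h)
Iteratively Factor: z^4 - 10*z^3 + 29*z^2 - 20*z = (z - 1)*(z^3 - 9*z^2 + 20*z) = (z - 4)*(z - 1)*(z^2 - 5*z) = z*(z - 4)*(z - 1)*(z - 5)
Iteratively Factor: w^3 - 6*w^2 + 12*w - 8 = (w - 2)*(w^2 - 4*w + 4) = (w - 2)^2*(w - 2)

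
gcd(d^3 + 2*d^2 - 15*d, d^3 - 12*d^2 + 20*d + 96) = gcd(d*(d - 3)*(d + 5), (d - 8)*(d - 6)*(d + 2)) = 1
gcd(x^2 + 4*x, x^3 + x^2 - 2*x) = x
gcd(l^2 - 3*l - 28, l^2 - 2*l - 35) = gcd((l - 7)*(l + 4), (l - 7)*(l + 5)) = l - 7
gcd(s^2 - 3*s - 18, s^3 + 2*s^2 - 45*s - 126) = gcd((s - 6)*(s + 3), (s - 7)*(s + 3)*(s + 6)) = s + 3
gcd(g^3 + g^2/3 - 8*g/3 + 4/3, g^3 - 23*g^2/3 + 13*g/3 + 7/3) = g - 1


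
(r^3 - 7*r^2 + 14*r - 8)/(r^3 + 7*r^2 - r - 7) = (r^2 - 6*r + 8)/(r^2 + 8*r + 7)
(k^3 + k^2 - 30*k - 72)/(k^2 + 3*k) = k - 2 - 24/k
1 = 1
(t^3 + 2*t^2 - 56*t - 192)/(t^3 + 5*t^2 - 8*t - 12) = (t^2 - 4*t - 32)/(t^2 - t - 2)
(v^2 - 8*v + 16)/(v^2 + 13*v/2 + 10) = 2*(v^2 - 8*v + 16)/(2*v^2 + 13*v + 20)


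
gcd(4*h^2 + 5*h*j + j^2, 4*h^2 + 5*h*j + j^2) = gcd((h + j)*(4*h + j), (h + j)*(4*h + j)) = 4*h^2 + 5*h*j + j^2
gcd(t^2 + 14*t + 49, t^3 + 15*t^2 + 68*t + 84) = t + 7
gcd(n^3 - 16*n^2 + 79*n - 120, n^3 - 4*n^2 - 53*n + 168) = n^2 - 11*n + 24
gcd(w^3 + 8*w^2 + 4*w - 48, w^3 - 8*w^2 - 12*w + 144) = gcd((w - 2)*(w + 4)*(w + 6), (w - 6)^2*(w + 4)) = w + 4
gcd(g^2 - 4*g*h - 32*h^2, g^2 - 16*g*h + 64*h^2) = g - 8*h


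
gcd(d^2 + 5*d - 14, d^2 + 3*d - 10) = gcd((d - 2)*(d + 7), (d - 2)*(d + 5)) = d - 2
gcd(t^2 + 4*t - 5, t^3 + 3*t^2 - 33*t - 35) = 1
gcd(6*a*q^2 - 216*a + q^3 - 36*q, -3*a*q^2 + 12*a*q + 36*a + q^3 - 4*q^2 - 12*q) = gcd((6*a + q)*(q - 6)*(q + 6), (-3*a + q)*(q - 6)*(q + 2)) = q - 6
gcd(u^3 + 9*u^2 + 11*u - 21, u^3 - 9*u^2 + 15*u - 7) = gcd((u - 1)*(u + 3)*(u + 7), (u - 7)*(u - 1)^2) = u - 1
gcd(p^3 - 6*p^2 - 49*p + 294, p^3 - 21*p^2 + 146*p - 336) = p^2 - 13*p + 42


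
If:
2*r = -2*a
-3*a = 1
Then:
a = -1/3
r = 1/3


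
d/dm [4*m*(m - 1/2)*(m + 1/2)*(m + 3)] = 16*m^3 + 36*m^2 - 2*m - 3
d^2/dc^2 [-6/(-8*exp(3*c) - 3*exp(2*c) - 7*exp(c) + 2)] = 6*(2*(24*exp(2*c) + 6*exp(c) + 7)^2*exp(c) - (72*exp(2*c) + 12*exp(c) + 7)*(8*exp(3*c) + 3*exp(2*c) + 7*exp(c) - 2))*exp(c)/(8*exp(3*c) + 3*exp(2*c) + 7*exp(c) - 2)^3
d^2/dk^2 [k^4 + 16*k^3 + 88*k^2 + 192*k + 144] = 12*k^2 + 96*k + 176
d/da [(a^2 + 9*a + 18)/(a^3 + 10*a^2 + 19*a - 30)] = (-a^2 - 6*a - 17)/(a^4 + 8*a^3 + 6*a^2 - 40*a + 25)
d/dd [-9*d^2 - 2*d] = -18*d - 2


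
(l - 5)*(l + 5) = l^2 - 25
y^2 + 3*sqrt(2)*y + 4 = (y + sqrt(2))*(y + 2*sqrt(2))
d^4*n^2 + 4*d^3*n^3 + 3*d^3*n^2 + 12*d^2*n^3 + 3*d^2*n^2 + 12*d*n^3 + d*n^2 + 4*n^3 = (d + 1)*(d + 4*n)*(d*n + n)^2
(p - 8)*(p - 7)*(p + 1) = p^3 - 14*p^2 + 41*p + 56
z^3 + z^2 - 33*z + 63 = (z - 3)^2*(z + 7)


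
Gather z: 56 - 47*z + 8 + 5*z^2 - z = 5*z^2 - 48*z + 64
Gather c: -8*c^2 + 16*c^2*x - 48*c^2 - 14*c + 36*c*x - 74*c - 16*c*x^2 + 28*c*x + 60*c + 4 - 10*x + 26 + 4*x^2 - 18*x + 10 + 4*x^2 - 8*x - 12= c^2*(16*x - 56) + c*(-16*x^2 + 64*x - 28) + 8*x^2 - 36*x + 28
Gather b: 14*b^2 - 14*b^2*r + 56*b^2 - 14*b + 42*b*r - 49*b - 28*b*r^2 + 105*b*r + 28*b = b^2*(70 - 14*r) + b*(-28*r^2 + 147*r - 35)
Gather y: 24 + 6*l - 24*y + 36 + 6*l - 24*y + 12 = 12*l - 48*y + 72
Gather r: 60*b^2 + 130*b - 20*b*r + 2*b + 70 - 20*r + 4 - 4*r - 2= 60*b^2 + 132*b + r*(-20*b - 24) + 72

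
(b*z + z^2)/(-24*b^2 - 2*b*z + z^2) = z*(b + z)/(-24*b^2 - 2*b*z + z^2)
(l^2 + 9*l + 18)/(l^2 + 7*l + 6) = (l + 3)/(l + 1)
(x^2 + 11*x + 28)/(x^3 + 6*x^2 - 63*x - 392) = (x + 4)/(x^2 - x - 56)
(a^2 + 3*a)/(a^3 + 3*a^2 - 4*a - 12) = a/(a^2 - 4)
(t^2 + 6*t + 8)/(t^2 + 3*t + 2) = (t + 4)/(t + 1)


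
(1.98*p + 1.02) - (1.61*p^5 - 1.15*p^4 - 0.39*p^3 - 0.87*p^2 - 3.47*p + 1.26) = -1.61*p^5 + 1.15*p^4 + 0.39*p^3 + 0.87*p^2 + 5.45*p - 0.24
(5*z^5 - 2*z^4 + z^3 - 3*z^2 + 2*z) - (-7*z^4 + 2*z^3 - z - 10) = 5*z^5 + 5*z^4 - z^3 - 3*z^2 + 3*z + 10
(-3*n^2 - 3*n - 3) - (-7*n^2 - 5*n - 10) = 4*n^2 + 2*n + 7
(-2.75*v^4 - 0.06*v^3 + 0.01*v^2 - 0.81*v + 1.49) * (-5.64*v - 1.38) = 15.51*v^5 + 4.1334*v^4 + 0.0264*v^3 + 4.5546*v^2 - 7.2858*v - 2.0562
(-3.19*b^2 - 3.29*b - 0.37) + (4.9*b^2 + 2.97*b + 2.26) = 1.71*b^2 - 0.32*b + 1.89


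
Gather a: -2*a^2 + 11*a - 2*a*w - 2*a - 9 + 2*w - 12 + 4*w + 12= -2*a^2 + a*(9 - 2*w) + 6*w - 9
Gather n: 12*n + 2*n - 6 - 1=14*n - 7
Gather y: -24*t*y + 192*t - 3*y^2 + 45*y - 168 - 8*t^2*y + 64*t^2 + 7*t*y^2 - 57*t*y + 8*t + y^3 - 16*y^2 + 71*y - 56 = 64*t^2 + 200*t + y^3 + y^2*(7*t - 19) + y*(-8*t^2 - 81*t + 116) - 224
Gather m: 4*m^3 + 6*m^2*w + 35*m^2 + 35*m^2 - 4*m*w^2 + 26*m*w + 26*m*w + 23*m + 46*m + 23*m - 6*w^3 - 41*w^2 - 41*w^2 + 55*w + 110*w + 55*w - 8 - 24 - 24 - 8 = 4*m^3 + m^2*(6*w + 70) + m*(-4*w^2 + 52*w + 92) - 6*w^3 - 82*w^2 + 220*w - 64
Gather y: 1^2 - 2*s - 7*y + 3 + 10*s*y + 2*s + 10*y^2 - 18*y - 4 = 10*y^2 + y*(10*s - 25)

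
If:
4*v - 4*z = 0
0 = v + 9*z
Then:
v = 0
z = 0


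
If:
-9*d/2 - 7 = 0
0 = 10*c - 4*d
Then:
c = -28/45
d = -14/9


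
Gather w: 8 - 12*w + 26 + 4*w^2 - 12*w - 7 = 4*w^2 - 24*w + 27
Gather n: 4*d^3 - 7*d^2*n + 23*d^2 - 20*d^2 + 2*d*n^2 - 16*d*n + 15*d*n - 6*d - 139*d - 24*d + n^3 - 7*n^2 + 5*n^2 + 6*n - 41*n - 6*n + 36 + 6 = 4*d^3 + 3*d^2 - 169*d + n^3 + n^2*(2*d - 2) + n*(-7*d^2 - d - 41) + 42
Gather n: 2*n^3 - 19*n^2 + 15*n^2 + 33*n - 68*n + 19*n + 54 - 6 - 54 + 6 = 2*n^3 - 4*n^2 - 16*n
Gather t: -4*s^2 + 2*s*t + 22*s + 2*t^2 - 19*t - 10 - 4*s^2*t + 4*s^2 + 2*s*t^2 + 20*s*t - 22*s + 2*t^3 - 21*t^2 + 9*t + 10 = 2*t^3 + t^2*(2*s - 19) + t*(-4*s^2 + 22*s - 10)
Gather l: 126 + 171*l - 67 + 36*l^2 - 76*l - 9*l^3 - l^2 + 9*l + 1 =-9*l^3 + 35*l^2 + 104*l + 60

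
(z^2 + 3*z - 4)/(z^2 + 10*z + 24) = (z - 1)/(z + 6)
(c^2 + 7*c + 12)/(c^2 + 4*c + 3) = (c + 4)/(c + 1)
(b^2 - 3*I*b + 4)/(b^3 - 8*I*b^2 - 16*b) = (b + I)/(b*(b - 4*I))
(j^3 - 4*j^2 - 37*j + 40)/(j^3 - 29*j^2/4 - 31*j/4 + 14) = 4*(j + 5)/(4*j + 7)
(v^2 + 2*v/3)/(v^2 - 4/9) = 3*v/(3*v - 2)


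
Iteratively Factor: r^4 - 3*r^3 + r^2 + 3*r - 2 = (r - 1)*(r^3 - 2*r^2 - r + 2) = (r - 2)*(r - 1)*(r^2 - 1) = (r - 2)*(r - 1)^2*(r + 1)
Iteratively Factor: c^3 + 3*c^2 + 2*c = (c)*(c^2 + 3*c + 2) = c*(c + 1)*(c + 2)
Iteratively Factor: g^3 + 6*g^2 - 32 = (g + 4)*(g^2 + 2*g - 8) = (g - 2)*(g + 4)*(g + 4)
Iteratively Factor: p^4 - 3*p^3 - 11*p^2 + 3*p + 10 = (p - 5)*(p^3 + 2*p^2 - p - 2) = (p - 5)*(p + 1)*(p^2 + p - 2) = (p - 5)*(p + 1)*(p + 2)*(p - 1)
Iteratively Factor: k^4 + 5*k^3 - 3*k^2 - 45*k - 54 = (k + 3)*(k^3 + 2*k^2 - 9*k - 18) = (k + 3)^2*(k^2 - k - 6) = (k - 3)*(k + 3)^2*(k + 2)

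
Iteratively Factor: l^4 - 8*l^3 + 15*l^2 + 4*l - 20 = (l - 2)*(l^3 - 6*l^2 + 3*l + 10) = (l - 5)*(l - 2)*(l^2 - l - 2) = (l - 5)*(l - 2)*(l + 1)*(l - 2)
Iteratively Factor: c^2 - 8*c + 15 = (c - 5)*(c - 3)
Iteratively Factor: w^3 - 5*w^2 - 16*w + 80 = (w + 4)*(w^2 - 9*w + 20) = (w - 4)*(w + 4)*(w - 5)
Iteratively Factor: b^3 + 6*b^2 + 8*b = (b)*(b^2 + 6*b + 8) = b*(b + 4)*(b + 2)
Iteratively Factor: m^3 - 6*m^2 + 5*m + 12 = (m - 3)*(m^2 - 3*m - 4) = (m - 4)*(m - 3)*(m + 1)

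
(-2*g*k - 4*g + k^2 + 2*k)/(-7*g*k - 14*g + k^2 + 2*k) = (2*g - k)/(7*g - k)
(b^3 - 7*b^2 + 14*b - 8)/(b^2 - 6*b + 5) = (b^2 - 6*b + 8)/(b - 5)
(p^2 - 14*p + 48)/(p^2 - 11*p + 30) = (p - 8)/(p - 5)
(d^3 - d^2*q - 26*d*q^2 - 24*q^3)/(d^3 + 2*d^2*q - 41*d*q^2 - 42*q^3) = (d + 4*q)/(d + 7*q)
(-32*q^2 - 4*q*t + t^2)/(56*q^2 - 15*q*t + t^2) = (-4*q - t)/(7*q - t)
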